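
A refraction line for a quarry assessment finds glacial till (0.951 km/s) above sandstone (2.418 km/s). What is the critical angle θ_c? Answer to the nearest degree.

Critical incidence: sin θ_c = V₁/V₂ = 0.951/2.418 = 0.3933.
θ_c = arcsin 0.3933 = 23.16°.

23°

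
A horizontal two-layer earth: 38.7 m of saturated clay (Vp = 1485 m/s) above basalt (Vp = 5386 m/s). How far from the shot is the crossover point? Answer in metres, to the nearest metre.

103 m

x_cross = 2h·√((V₂+V₁)/(V₂−V₁)).
(V₂+V₁)/(V₂−V₁) = (5386+1485)/(5386−1485) = 1.7613; √ = 1.3272.
x_cross = 2·38.7·1.3272 = 102.72 m.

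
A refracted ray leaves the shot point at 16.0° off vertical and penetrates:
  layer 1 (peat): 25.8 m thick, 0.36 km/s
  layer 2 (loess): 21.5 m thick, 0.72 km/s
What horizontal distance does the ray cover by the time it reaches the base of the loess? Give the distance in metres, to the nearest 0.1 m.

Ray parameter p = sin 16.0° / 0.36 km/s = 7.6566e-01 s/km.
Layer 1: θ = 16.00°; offset = 25.8·tan 16.00° = 7.398 m.
Layer 2: sin θ = p·0.72 = 0.5513 → θ = 33.45°; offset = 21.5·tan 33.45° = 14.206 m.
Summing the layer offsets gives 21.604 m.

21.6 m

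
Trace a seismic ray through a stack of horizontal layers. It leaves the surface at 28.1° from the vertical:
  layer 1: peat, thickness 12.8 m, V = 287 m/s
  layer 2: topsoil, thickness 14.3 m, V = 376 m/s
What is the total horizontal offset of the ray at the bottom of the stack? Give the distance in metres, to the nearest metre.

18 m

p = sin θ₁/V₁ = sin 28.1°/287 = 1.6412e-03 s/m is conserved through the stack.
Layer 1: θ = 28.10°; offset = 12.8·tan 28.10° = 6.835 m.
Layer 2: sin θ = p·376 = 0.6171 → θ = 38.10°; offset = 14.3·tan 38.10° = 11.214 m.
Σ offsets = 18.048 m.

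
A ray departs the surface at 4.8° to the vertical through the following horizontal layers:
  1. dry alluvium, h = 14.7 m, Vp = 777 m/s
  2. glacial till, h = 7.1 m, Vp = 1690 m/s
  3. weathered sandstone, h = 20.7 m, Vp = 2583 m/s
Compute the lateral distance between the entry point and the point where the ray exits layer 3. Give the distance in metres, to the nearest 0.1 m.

Apply Snell's law at each interface; in layer i the horizontal offset is hᵢ·tan θᵢ.
Layer 1: θ = 4.80°; offset = 14.7·tan 4.80° = 1.234 m.
Layer 2: sin θ = 1690·sin 4.8°/777 = 0.1820, θ = 10.49°; offset = 7.1·tan 10.49° = 1.314 m.
Layer 3: sin θ = 2583·sin 4.8°/777 = 0.2782, θ = 16.15°; offset = 20.7·tan 16.15° = 5.995 m.
Σ offsets = 8.543 m.

8.5 m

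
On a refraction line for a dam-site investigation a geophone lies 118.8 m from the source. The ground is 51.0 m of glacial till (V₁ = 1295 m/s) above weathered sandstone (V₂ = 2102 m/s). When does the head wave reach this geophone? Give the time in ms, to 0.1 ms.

118.6 ms

θ_c = arcsin(V₁/V₂) = arcsin(1295/2102) = 38.03°, cos θ_c = 0.7877.
Intercept time tᵢ = 2h cos θ_c / V₁ = 2·51.0·0.7877/1295 = 0.06204 s.
t = x/V₂ + tᵢ = 118.8/2102 + 0.06204 = 0.11856 s.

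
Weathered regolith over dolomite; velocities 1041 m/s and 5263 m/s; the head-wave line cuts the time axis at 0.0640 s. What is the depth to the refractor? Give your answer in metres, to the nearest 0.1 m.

θ_c = arcsin(1041/5263) = 11.41°; cos θ_c = 0.9802.
tᵢ = 2h cos θ_c/V₁ ⇒ h = tᵢ·V₁/(2 cos θ_c) = 0.064·1041/(2·0.9802) = 33.98 m.

34.0 m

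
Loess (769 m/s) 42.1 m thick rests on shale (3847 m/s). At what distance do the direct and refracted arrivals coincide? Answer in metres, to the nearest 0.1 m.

x_cross = 2h·√((V₂+V₁)/(V₂−V₁)).
(V₂+V₁)/(V₂−V₁) = (3847+769)/(3847−769) = 1.4997; √ = 1.2246.
x_cross = 2·42.1·1.2246 = 103.11 m.

103.1 m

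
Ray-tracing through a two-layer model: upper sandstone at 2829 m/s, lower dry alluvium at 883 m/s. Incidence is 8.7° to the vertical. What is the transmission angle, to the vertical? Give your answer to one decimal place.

sin θ₁/V₁ = sin θ₂/V₂ ⇒ sin θ₂ = 883·sin 8.7°/2829 = 883·0.1513/2829 = 0.0472.
θ₂ = sin⁻¹(0.0472) = 2.71° (from vertical).

2.7°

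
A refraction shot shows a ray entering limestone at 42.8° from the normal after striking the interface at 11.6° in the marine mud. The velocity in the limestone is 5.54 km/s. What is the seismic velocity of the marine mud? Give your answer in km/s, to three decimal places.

Snell's law: sin 11.6°/V₁ = sin 42.8°/V₂.
V₁ = V₂·sin 11.6°/sin 42.8° = 5.54 × 0.2959 = 1.640 km/s.

1.640 km/s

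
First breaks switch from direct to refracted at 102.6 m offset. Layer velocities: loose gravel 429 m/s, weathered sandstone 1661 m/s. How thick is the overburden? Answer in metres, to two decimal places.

h = (x_cross/2)·√((V₂−V₁)/(V₂+V₁)).
(V₂−V₁)/(V₂+V₁) = (1661−429)/(1661+429) = 0.5895; √ = 0.7678.
h = (102.6/2)·0.7678 = 39.39 m.

39.39 m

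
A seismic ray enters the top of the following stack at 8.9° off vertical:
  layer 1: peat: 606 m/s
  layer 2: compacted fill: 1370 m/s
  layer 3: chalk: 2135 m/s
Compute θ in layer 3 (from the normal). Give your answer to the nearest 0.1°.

Snell's law across each interface conserves sin θ / V, so sin θ_3 = V_3·sin θ₁/V₁.
sin θ_3 = 2135 × sin 8.9° / 606 = 0.5451.
θ_3 = 33.03° from the vertical.

33.0°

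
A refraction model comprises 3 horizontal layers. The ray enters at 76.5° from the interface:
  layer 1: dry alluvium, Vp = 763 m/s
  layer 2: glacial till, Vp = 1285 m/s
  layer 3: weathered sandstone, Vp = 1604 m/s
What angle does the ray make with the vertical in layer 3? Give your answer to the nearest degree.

From the normal: θ₁ = 90° − 76.5° = 13.5°.
Ray parameter p = sin 13.5° / 763 = 3.0596e-04 s/m.
sin θ_3 = p·V_3 = 3.0596e-04 × 1604 = 0.4908.
θ_3 = arcsin 0.4908 = 29.39°.

29°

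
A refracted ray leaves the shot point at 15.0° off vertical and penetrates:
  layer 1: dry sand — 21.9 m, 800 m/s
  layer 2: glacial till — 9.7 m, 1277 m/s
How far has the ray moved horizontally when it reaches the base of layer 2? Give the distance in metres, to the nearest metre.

Apply Snell's law at each interface; in layer i the horizontal offset is hᵢ·tan θᵢ.
Layer 1: θ = 15.00°; offset = 21.9·tan 15.00° = 5.868 m.
Layer 2: sin θ = 1277·sin 15.0°/800 = 0.4131, θ = 24.40°; offset = 9.7·tan 24.40° = 4.401 m.
Σ offsets = 10.269 m.

10 m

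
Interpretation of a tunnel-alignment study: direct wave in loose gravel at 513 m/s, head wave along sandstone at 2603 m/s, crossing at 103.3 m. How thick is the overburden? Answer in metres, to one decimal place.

42.3 m

x_cross = 2h·√((V₂+V₁)/(V₂−V₁)) → h = x_cross / (2·√((V₂+V₁)/(V₂−V₁))).
√((V₂+V₁)/(V₂−V₁)) = √((2603+513)/(2603−513)) = 1.2210.
h = 103.3 / (2·1.2210) = 42.30 m.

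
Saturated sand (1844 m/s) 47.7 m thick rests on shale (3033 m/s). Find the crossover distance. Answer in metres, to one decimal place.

193.2 m

x_cross = 2h·√((V₂+V₁)/(V₂−V₁)).
(V₂+V₁)/(V₂−V₁) = (3033+1844)/(3033−1844) = 4.1018; √ = 2.0253.
x_cross = 2·47.7·2.0253 = 193.21 m.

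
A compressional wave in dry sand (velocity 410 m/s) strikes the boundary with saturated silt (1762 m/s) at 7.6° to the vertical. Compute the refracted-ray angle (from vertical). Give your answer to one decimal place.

34.6°

sin θ₁/V₁ = sin θ₂/V₂ ⇒ sin θ₂ = 1762·sin 7.6°/410 = 1762·0.1323/410 = 0.5684.
θ₂ = sin⁻¹(0.5684) = 34.64° (from vertical).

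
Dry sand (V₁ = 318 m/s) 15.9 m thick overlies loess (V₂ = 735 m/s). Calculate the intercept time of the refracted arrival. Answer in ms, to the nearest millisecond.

θ_c = arcsin(V₁/V₂) = arcsin(318/735) = 25.64°; cos θ_c = 0.9016.
tᵢ = 2h·cos θ_c / V₁ = 2·15.9·0.9016 / 318 = 0.09016 s.

90 ms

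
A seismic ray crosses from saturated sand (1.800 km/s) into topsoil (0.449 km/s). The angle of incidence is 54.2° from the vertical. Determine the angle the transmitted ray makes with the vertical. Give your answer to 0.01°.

11.67°

Snell's law: sin θ₂ = (V₂/V₁)·sin θ₁ = (0.449/1.800)·sin 54.2° = 0.2023.
θ₂ = sin⁻¹(0.2023) = 11.67° (from vertical).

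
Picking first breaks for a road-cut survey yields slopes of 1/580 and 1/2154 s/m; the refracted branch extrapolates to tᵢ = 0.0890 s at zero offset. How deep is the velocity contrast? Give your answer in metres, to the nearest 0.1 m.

26.8 m

h = tᵢ·V₁·V₂ / (2·√(V₂²−V₁²)).
√(V₂²−V₁²) = √(2154² − 580²) = 2074.4 m/s.
h = 0.089 s × 580 × 2154 / (2 × 2074.4) = 26.80 m.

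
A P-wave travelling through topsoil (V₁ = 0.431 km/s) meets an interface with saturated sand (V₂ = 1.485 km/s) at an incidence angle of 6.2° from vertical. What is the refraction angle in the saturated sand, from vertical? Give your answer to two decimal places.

sin θ₁/V₁ = sin θ₂/V₂ ⇒ sin θ₂ = 1.485·sin 6.2°/0.431 = 1.485·0.1080/0.431 = 0.3721.
θ₂ = sin⁻¹(0.3721) = 21.85° (from vertical).

21.85°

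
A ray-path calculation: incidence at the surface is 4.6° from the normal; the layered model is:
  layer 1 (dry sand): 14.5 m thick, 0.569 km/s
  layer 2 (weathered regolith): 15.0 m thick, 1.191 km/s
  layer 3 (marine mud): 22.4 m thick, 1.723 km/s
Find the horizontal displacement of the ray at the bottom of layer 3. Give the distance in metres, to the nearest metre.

9 m

Ray parameter p = sin 4.6° / 0.569 km/s = 1.4095e-01 s/km.
Layer 1: θ = 4.60°; offset = 14.5·tan 4.60° = 1.167 m.
Layer 2: sin θ = p·1.191 = 0.1679 → θ = 9.66°; offset = 15.0·tan 9.66° = 2.554 m.
Layer 3: sin θ = p·1.723 = 0.2429 → θ = 14.05°; offset = 22.4·tan 14.05° = 5.608 m.
Σ offsets = 9.329 m.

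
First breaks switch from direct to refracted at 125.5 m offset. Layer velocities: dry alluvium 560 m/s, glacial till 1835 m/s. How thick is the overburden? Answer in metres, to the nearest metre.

h = (x_cross/2)·√((V₂−V₁)/(V₂+V₁)).
(V₂−V₁)/(V₂+V₁) = (1835−560)/(1835+560) = 0.5324; √ = 0.7296.
h = (125.5/2)·0.7296 = 45.78 m.

46 m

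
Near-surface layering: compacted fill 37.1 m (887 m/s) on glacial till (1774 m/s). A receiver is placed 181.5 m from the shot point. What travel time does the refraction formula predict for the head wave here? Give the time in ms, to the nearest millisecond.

175 ms

t = x/V₂ + 2h·√(V₂²−V₁²)/(V₁V₂).
√(V₂²−V₁²) = √(1774²−887²) = 1536.3 m/s; delay term = 2·37.1·1536.3/(887·1774) = 0.07245 s.
t = 181.5/1774 + 0.07245 = 0.17476 s.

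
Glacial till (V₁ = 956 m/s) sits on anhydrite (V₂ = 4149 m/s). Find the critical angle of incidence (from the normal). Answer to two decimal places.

At critical incidence the refracted ray runs along the interface (θ₂ = 90°), so sin θ_c = V₁/V₂.
θ_c = arcsin(956/4149) = arcsin 0.2304 = 13.32°.

13.32°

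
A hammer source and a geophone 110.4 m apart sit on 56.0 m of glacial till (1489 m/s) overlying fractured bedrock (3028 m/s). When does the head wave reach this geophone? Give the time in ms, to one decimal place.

102.0 ms

θ_c = arcsin(V₁/V₂) = arcsin(1489/3028) = 29.46°, cos θ_c = 0.8707.
Intercept time tᵢ = 2h cos θ_c / V₁ = 2·56.0·0.8707/1489 = 0.06550 s.
t = x/V₂ + tᵢ = 110.4/3028 + 0.06550 = 0.10196 s.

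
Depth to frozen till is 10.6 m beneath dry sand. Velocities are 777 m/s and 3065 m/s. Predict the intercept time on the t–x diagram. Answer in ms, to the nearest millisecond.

26 ms

θ_c = arcsin(V₁/V₂) = arcsin(777/3065) = 14.69°; cos θ_c = 0.9673.
tᵢ = 2h·cos θ_c / V₁ = 2·10.6·0.9673 / 777 = 0.02639 s.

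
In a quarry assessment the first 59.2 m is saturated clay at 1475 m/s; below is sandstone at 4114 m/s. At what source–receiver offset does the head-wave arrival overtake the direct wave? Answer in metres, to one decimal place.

θ_c = arcsin(1475/4114) = 21.01°, so cos θ_c = 0.9335 and tᵢ = 2h cos θ_c/V₁ = 0.0749 s.
At crossover x/V₁ = x/V₂ + tᵢ ⇒ x = tᵢ/(1/V₁ − 1/V₂) = 0.07493/(6.7797e-04 − 2.4307e-04) = 172.31 m.

172.3 m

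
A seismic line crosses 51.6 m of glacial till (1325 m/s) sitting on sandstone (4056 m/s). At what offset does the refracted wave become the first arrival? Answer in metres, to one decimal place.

θ_c = arcsin(1325/4056) = 19.07°, so cos θ_c = 0.9451 and tᵢ = 2h cos θ_c/V₁ = 0.0736 s.
At crossover x/V₁ = x/V₂ + tᵢ ⇒ x = tᵢ/(1/V₁ − 1/V₂) = 0.07361/(7.5472e-04 − 2.4655e-04) = 144.86 m.

144.9 m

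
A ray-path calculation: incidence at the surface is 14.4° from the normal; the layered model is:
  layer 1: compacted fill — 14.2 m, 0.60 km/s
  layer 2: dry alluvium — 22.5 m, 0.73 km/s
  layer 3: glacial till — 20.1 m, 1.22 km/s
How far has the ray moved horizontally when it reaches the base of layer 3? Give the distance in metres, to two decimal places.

22.57 m

Apply Snell's law at each interface; in layer i the horizontal offset is hᵢ·tan θᵢ.
Layer 1: θ = 14.40°; offset = 14.2·tan 14.40° = 3.6459 m.
Layer 2: sin θ = 0.73·sin 14.4°/0.60 = 0.3026, θ = 17.61°; offset = 22.5·tan 17.61° = 7.1427 m.
Layer 3: sin θ = 1.22·sin 14.4°/0.60 = 0.5057, θ = 30.38°; offset = 20.1·tan 30.38° = 11.7812 m.
Summing the layer offsets gives 22.5698 m.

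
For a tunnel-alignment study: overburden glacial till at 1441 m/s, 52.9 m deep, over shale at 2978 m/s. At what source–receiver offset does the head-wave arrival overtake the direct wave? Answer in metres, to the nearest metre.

179 m

x_cross = 2h·√((V₂+V₁)/(V₂−V₁)).
(V₂+V₁)/(V₂−V₁) = (2978+1441)/(2978−1441) = 2.8751; √ = 1.6956.
x_cross = 2·52.9·1.6956 = 179.40 m.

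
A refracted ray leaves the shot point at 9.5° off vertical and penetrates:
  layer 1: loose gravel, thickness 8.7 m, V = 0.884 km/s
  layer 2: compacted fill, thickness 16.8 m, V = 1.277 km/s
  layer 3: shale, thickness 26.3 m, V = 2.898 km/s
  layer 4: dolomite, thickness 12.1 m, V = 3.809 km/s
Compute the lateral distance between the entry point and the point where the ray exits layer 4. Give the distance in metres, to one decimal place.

34.7 m

Ray parameter p = sin 9.5° / 0.884 km/s = 1.8671e-01 s/km.
Layer 1: θ = 9.50°; offset = 8.7·tan 9.50° = 1.456 m.
Layer 2: sin θ = p·1.277 = 0.2384 → θ = 13.79°; offset = 16.8·tan 13.79° = 4.124 m.
Layer 3: sin θ = p·2.898 = 0.5411 → θ = 32.76°; offset = 26.3·tan 32.76° = 16.921 m.
Layer 4: sin θ = p·3.809 = 0.7112 → θ = 45.33°; offset = 12.1·tan 45.33° = 12.240 m.
Total horizontal offset = 34.741 m.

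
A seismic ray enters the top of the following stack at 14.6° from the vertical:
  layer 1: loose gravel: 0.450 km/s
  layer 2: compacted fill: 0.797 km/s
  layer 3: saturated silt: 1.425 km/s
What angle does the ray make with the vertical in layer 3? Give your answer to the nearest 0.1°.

Ray parameter p = sin 14.6° / 0.450 = 5.6015e-01 s/km.
sin θ_3 = p·V_3 = 5.6015e-01 × 1.425 = 0.7982.
θ_3 = arcsin 0.7982 = 52.96°.

53.0°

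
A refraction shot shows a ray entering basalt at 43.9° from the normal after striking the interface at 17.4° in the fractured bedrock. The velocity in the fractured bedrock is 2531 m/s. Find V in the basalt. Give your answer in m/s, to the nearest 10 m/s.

Snell's law: sin 17.4°/V₁ = sin 43.9°/V₂.
V₂ = V₁·sin 43.9°/sin 17.4° = 2531 × 2.3188 = 5868.76 m/s.

5870 m/s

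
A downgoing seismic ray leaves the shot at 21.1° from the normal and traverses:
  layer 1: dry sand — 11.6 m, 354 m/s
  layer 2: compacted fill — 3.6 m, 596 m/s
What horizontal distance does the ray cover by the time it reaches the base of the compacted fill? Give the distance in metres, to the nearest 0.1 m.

Apply Snell's law at each interface; in layer i the horizontal offset is hᵢ·tan θᵢ.
Layer 1: θ = 21.10°; offset = 11.6·tan 21.10° = 4.476 m.
Layer 2: sin θ = 596·sin 21.1°/354 = 0.6061, θ = 37.31°; offset = 3.6·tan 37.31° = 2.743 m.
Total horizontal offset = 7.219 m.

7.2 m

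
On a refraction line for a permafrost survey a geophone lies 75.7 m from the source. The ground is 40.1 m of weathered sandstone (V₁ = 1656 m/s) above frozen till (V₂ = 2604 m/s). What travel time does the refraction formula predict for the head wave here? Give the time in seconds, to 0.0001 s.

0.0664 s

θ_c = arcsin(V₁/V₂) = arcsin(1656/2604) = 39.49°, cos θ_c = 0.7717.
Intercept time tᵢ = 2h cos θ_c / V₁ = 2·40.1·0.7717/1656 = 0.03738 s.
t = x/V₂ + tᵢ = 75.7/2604 + 0.03738 = 0.06645 s.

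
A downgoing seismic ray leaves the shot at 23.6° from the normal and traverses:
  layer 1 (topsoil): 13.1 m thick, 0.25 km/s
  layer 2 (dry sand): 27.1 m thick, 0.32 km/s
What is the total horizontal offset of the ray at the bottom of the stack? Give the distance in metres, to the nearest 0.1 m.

21.9 m

Apply Snell's law at each interface; in layer i the horizontal offset is hᵢ·tan θᵢ.
Layer 1: θ = 23.60°; offset = 13.1·tan 23.60° = 5.723 m.
Layer 2: sin θ = 0.32·sin 23.6°/0.25 = 0.5124, θ = 30.83°; offset = 27.1·tan 30.83° = 16.172 m.
Σ offsets = 21.895 m.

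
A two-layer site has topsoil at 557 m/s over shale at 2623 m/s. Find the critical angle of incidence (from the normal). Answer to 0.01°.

12.26°

At critical incidence the refracted ray runs along the interface (θ₂ = 90°), so sin θ_c = V₁/V₂.
θ_c = arcsin(557/2623) = arcsin 0.2124 = 12.26°.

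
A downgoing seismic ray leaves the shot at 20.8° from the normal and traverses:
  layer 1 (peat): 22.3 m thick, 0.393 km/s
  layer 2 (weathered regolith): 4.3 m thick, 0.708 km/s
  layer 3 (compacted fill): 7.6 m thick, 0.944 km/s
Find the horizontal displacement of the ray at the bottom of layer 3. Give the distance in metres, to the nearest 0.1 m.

24.5 m

p = sin θ₁/V₁ = sin 20.8°/0.393 = 9.0358e-01 s/km is conserved through the stack.
Layer 1: θ = 20.80°; offset = 22.3·tan 20.80° = 8.471 m.
Layer 2: sin θ = p·0.708 = 0.6397 → θ = 39.77°; offset = 4.3·tan 39.77° = 3.579 m.
Layer 3: sin θ = p·0.944 = 0.8530 → θ = 58.54°; offset = 7.6·tan 58.54° = 12.420 m.
Σ offsets = 24.470 m.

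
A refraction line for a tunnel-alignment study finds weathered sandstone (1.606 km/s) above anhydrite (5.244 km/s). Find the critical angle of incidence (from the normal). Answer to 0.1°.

17.8°

At critical incidence the refracted ray runs along the interface (θ₂ = 90°), so sin θ_c = V₁/V₂.
θ_c = arcsin(1.606/5.244) = arcsin 0.3063 = 17.83°.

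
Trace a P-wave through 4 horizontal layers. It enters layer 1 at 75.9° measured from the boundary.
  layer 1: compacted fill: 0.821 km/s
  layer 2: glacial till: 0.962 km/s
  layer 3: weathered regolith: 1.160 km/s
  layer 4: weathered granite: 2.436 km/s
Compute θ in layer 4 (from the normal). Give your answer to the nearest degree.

46°

From the normal: θ₁ = 90° − 75.9° = 14.1°.
Ray parameter p = sin 14.1° / 0.821 = 2.9673e-01 s/km.
sin θ_4 = p·V_4 = 2.9673e-01 × 2.436 = 0.7228.
θ_4 = 46.29° from the vertical.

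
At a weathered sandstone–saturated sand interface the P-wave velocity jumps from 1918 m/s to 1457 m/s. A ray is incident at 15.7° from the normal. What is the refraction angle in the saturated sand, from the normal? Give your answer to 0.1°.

11.9°

Snell's law: sin θ₂ = (V₂/V₁)·sin θ₁ = (1457/1918)·sin 15.7° = 0.2056.
θ₂ = sin⁻¹(0.2056) = 11.86° (from vertical).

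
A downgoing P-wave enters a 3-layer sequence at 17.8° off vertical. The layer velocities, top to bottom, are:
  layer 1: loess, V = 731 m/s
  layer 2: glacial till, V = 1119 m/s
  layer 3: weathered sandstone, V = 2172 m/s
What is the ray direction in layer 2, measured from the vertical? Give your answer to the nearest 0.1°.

Ray parameter p = sin 17.8° / 731 = 4.1819e-04 s/m.
sin θ_2 = p·V_2 = 4.1819e-04 × 1119 = 0.4680.
θ_2 = arcsin 0.4680 = 27.90°.

27.9°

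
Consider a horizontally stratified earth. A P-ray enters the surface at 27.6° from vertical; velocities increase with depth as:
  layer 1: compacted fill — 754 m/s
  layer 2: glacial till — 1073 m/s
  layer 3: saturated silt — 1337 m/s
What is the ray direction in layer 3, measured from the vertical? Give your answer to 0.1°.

55.2°

Ray parameter p = sin 27.6° / 754 = 6.1445e-04 s/m.
sin θ_3 = p·V_3 = 6.1445e-04 × 1337 = 0.8215.
θ_3 = 55.24° from the vertical.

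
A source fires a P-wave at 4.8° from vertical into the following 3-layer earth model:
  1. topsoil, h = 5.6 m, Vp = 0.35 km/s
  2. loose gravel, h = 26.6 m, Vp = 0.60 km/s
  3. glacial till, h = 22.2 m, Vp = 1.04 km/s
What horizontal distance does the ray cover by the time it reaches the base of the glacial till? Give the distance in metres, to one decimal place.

p = sin θ₁/V₁ = sin 4.8°/0.35 = 2.3908e-01 s/km is conserved through the stack.
Layer 1: θ = 4.80°; offset = 5.6·tan 4.80° = 0.470 m.
Layer 2: sin θ = p·0.60 = 0.1434 → θ = 8.25°; offset = 26.6·tan 8.25° = 3.856 m.
Layer 3: sin θ = p·1.04 = 0.2486 → θ = 14.40°; offset = 22.2·tan 14.40° = 5.699 m.
Total horizontal offset = 10.025 m.

10.0 m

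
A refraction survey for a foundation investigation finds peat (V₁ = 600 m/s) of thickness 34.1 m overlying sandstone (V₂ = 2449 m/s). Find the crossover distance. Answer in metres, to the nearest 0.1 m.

87.6 m

θ_c = arcsin(600/2449) = 14.18°, so cos θ_c = 0.9695 and tᵢ = 2h cos θ_c/V₁ = 0.1102 s.
At crossover x/V₁ = x/V₂ + tᵢ ⇒ x = tᵢ/(1/V₁ − 1/V₂) = 0.11020/(1.6667e-03 − 4.0833e-04) = 87.58 m.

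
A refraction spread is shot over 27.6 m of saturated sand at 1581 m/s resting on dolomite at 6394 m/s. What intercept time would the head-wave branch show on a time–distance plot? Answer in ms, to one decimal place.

θ_c = arcsin(V₁/V₂) = arcsin(1581/6394) = 14.32°; cos θ_c = 0.9689.
tᵢ = 2h·cos θ_c / V₁ = 2·27.6·0.9689 / 1581 = 0.03383 s.

33.8 ms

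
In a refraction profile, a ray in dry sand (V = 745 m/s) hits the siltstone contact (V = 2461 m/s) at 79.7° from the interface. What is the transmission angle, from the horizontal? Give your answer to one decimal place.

Angle from the normal: 90° − 79.7° = 10.3°.
Snell's law: sin θ₂ = (V₂/V₁)·sin θ₁ = (2461/745)·sin 10.3° = 0.5906.
θ₂ = arcsin 0.5906 = 36.20° from the normal.
From the interface: 90° − 36.20° = 53.80°.

53.8°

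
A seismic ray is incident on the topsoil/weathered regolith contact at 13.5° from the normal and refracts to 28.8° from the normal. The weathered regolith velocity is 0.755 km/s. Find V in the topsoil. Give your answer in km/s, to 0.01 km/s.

sin 13.5° = 0.2334; sin 28.8° = 0.4818.
V₁ = V₂·(sin θ₁/sin θ₂) = 0.755·(0.2334/0.4818) = 0.37 km/s.

0.37 km/s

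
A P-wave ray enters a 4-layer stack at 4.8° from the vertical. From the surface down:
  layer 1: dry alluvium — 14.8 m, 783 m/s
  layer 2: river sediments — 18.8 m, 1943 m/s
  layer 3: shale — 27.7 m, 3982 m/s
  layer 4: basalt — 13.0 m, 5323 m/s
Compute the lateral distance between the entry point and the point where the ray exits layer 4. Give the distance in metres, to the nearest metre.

27 m

p = sin θ₁/V₁ = sin 4.8°/783 = 1.0687e-04 s/m is conserved through the stack.
Layer 1: θ = 4.80°; offset = 14.8·tan 4.80° = 1.243 m.
Layer 2: sin θ = p·1943 = 0.2076 → θ = 11.98°; offset = 18.8·tan 11.98° = 3.991 m.
Layer 3: sin θ = p·3982 = 0.4255 → θ = 25.19°; offset = 27.7·tan 25.19° = 13.026 m.
Layer 4: sin θ = p·5323 = 0.5689 → θ = 34.67°; offset = 13.0·tan 34.67° = 8.992 m.
Total horizontal offset = 27.251 m.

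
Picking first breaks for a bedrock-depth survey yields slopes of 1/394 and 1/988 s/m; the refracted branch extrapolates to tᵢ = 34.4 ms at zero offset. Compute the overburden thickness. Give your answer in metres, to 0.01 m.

7.39 m

θ_c = arcsin(394/988) = 23.50°; cos θ_c = 0.9170.
tᵢ = 2h cos θ_c/V₁ ⇒ h = tᵢ·V₁/(2 cos θ_c) = 0.0344·394/(2·0.9170) = 7.39 m.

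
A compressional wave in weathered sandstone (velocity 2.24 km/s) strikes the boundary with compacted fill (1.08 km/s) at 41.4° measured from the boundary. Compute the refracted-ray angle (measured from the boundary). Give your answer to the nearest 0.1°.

Angle from the normal: 90° − 41.4° = 48.6°.
Snell's law: sin θ₂ = (V₂/V₁)·sin θ₁ = (1.08/2.24)·sin 48.6° = 0.3617.
θ₂ = arcsin 0.3617 = 21.20° from the normal.
From the interface: 90° − 21.20° = 68.80°.

68.8°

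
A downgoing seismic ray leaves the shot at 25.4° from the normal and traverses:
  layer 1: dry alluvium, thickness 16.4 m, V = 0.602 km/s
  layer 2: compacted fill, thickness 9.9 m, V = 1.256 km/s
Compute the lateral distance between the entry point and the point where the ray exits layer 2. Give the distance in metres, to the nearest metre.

28 m

Apply Snell's law at each interface; in layer i the horizontal offset is hᵢ·tan θᵢ.
Layer 1: θ = 25.40°; offset = 16.4·tan 25.40° = 7.787 m.
Layer 2: sin θ = 1.256·sin 25.4°/0.602 = 0.8949, θ = 63.50°; offset = 9.9·tan 63.50° = 19.855 m.
Σ offsets = 27.642 m.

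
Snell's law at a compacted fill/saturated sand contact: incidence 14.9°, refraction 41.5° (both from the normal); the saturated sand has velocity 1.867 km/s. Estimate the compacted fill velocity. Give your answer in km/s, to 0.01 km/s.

sin 14.9° = 0.2571; sin 41.5° = 0.6626.
V₁ = V₂·(sin θ₁/sin θ₂) = 1.867·(0.2571/0.6626) = 0.72 km/s.

0.72 km/s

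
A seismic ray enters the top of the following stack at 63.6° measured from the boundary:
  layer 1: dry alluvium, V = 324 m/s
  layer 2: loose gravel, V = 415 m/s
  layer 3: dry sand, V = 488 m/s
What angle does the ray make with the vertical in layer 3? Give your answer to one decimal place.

From the normal: θ₁ = 90° − 63.6° = 26.4°.
Snell's law across each interface conserves sin θ / V, so sin θ_3 = V_3·sin θ₁/V₁.
sin θ_3 = 488 × sin 26.4° / 324 = 0.6697.
θ_3 = 42.04° from the vertical.

42.0°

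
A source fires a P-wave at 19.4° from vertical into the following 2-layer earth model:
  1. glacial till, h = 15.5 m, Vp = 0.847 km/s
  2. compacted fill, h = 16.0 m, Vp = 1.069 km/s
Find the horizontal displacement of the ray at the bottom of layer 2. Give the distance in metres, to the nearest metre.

Ray parameter p = sin 19.4° / 0.847 km/s = 3.9216e-01 s/km.
Layer 1: θ = 19.40°; offset = 15.5·tan 19.40° = 5.458 m.
Layer 2: sin θ = p·1.069 = 0.4192 → θ = 24.79°; offset = 16.0·tan 24.79° = 7.388 m.
Summing the layer offsets gives 12.847 m.

13 m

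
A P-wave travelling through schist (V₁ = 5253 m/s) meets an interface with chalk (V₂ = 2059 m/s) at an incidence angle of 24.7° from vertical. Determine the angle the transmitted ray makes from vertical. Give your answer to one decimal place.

9.4°

Snell's law: sin θ₂ = (V₂/V₁)·sin θ₁ = (2059/5253)·sin 24.7° = 0.1638.
θ₂ = arcsin 0.1638 = 9.43° from the normal.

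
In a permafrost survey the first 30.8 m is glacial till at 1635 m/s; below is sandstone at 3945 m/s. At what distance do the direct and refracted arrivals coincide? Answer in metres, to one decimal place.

x_cross = 2h·√((V₂+V₁)/(V₂−V₁)).
(V₂+V₁)/(V₂−V₁) = (3945+1635)/(3945−1635) = 2.4156; √ = 1.5542.
x_cross = 2·30.8·1.5542 = 95.74 m.

95.7 m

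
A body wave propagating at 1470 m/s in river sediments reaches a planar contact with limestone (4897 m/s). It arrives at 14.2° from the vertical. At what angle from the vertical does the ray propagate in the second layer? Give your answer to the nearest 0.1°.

sin θ₁/V₁ = sin θ₂/V₂ ⇒ sin θ₂ = 4897·sin 14.2°/1470 = 4897·0.2453/1470 = 0.8172.
θ₂ = sin⁻¹(0.8172) = 54.80° (from vertical).

54.8°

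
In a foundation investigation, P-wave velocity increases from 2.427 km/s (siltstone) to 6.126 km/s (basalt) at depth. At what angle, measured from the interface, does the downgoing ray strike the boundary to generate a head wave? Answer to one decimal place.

66.7°

At critical incidence the refracted ray runs along the interface (θ₂ = 90°), so sin θ_c = V₁/V₂.
θ_c = arcsin(2.427/6.126) = arcsin 0.3962 = 23.34°.
Measured from the interface: 90° − 23.34° = 66.66°.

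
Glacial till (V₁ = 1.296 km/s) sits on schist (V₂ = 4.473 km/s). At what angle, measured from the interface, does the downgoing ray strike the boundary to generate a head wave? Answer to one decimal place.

73.2°

At critical incidence the refracted ray runs along the interface (θ₂ = 90°), so sin θ_c = V₁/V₂.
θ_c = arcsin(1.296/4.473) = arcsin 0.2897 = 16.84°.
Measured from the interface: 90° − 16.84° = 73.16°.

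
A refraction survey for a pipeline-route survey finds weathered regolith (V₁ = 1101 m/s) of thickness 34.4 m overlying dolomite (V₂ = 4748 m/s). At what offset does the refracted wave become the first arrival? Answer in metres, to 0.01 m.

θ_c = arcsin(1101/4748) = 13.41°, so cos θ_c = 0.9727 and tᵢ = 2h cos θ_c/V₁ = 0.0608 s.
At crossover x/V₁ = x/V₂ + tᵢ ⇒ x = tᵢ/(1/V₁ − 1/V₂) = 0.06079/(9.0827e-04 − 2.1061e-04) = 87.13 m.

87.13 m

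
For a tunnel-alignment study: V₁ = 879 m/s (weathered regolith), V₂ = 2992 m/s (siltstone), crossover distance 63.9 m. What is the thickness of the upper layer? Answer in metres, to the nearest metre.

24 m

h = (x_cross/2)·√((V₂−V₁)/(V₂+V₁)).
(V₂−V₁)/(V₂+V₁) = (2992−879)/(2992+879) = 0.5459; √ = 0.7388.
h = (63.9/2)·0.7388 = 23.61 m.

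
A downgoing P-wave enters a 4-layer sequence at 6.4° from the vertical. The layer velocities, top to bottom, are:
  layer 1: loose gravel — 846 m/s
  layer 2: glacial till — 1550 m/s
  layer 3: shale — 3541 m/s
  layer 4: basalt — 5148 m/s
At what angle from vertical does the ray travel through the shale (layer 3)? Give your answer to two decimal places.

Ray parameter p = sin 6.4° / 846 = 1.3176e-04 s/m.
sin θ_3 = p·V_3 = 1.3176e-04 × 3541 = 0.4666.
θ_3 = 27.81° from the vertical.

27.81°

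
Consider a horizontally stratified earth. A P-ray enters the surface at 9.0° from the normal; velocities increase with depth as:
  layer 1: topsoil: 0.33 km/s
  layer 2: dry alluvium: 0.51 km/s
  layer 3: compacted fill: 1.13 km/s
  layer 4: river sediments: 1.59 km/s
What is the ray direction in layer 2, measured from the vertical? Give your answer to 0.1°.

Snell's law across each interface conserves sin θ / V, so sin θ_2 = V_2·sin θ₁/V₁.
sin θ_2 = 0.51 × sin 9.0° / 0.33 = 0.2418.
θ_2 = arcsin 0.2418 = 13.99°.

14.0°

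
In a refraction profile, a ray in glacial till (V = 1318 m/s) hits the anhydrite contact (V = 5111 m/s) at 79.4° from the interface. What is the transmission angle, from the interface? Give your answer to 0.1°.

44.5°

Convert to the normal: θ₁ = 90° − 79.4° = 10.6°.
sin θ₁/V₁ = sin θ₂/V₂ ⇒ sin θ₂ = 5111·sin 10.6°/1318 = 5111·0.1840/1318 = 0.7133.
θ₂ = sin⁻¹(0.7133) = 45.51° (from vertical).
From the interface: 90° − 45.51° = 44.49°.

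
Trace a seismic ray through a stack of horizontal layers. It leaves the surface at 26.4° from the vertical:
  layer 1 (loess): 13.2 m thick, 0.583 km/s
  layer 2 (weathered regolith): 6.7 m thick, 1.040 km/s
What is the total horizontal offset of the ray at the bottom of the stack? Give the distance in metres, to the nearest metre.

p = sin θ₁/V₁ = sin 26.4°/0.583 = 7.6267e-01 s/km is conserved through the stack.
Layer 1: θ = 26.40°; offset = 13.2·tan 26.40° = 6.553 m.
Layer 2: sin θ = p·1.040 = 0.7932 → θ = 52.48°; offset = 6.7·tan 52.48° = 8.726 m.
Summing the layer offsets gives 15.279 m.

15 m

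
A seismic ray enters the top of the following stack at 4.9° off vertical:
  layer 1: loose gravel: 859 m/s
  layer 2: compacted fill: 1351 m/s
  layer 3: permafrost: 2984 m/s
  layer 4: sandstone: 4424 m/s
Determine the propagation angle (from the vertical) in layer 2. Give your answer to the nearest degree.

Snell's law across each interface conserves sin θ / V, so sin θ_2 = V_2·sin θ₁/V₁.
sin θ_2 = 1351 × sin 4.9° / 859 = 0.1343.
θ_2 = arcsin 0.1343 = 7.72°.

8°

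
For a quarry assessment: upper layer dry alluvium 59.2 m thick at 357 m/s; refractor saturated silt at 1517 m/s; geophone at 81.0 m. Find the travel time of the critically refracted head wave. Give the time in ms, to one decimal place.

t = x/V₂ + 2h·√(V₂²−V₁²)/(V₁V₂).
√(V₂²−V₁²) = √(1517²−357²) = 1474.4 m/s; delay term = 2·59.2·1474.4/(357·1517) = 0.32234 s.
t = 81.0/1517 + 0.32234 = 0.37573 s.

375.7 ms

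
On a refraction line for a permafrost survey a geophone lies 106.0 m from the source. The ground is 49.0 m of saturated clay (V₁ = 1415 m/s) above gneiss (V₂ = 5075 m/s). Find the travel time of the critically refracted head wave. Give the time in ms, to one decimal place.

t = x/V₂ + 2h·√(V₂²−V₁²)/(V₁V₂).
√(V₂²−V₁²) = √(5075²−1415²) = 4873.7 m/s; delay term = 2·49.0·4873.7/(1415·5075) = 0.06651 s.
t = 106.0/5075 + 0.06651 = 0.08740 s.

87.4 ms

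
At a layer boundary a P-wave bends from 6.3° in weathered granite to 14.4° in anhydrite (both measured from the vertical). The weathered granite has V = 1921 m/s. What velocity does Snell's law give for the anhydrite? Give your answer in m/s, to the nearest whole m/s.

4354 m/s

Snell's law: sin 6.3°/V₁ = sin 14.4°/V₂.
V₂ = V₁·sin 14.4°/sin 6.3° = 1921 × 2.2663 = 4353.55 m/s.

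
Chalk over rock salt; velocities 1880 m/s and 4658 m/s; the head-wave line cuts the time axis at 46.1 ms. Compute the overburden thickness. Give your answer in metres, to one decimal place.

h = tᵢ·V₁·V₂ / (2·√(V₂²−V₁²)).
√(V₂²−V₁²) = √(4658² − 1880²) = 4261.8 m/s.
h = 0.0461 s × 1880 × 4658 / (2 × 4261.8) = 47.36 m.

47.4 m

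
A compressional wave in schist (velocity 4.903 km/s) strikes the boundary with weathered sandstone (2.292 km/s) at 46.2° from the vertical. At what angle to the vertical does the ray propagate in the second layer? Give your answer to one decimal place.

19.7°

Snell's law: sin θ₂ = (V₂/V₁)·sin θ₁ = (2.292/4.903)·sin 46.2° = 0.3374.
θ₂ = sin⁻¹(0.3374) = 19.72° (from vertical).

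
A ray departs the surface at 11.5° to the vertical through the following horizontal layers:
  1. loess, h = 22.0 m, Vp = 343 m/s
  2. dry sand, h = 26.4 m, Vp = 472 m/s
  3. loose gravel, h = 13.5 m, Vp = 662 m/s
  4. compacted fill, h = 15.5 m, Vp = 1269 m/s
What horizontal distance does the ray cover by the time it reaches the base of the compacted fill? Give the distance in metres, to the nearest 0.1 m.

34.6 m

p = sin θ₁/V₁ = sin 11.5°/343 = 5.8125e-04 s/m is conserved through the stack.
Layer 1: θ = 11.50°; offset = 22.0·tan 11.50° = 4.476 m.
Layer 2: sin θ = p·472 = 0.2743 → θ = 15.92°; offset = 26.4·tan 15.92° = 7.532 m.
Layer 3: sin θ = p·662 = 0.3848 → θ = 22.63°; offset = 13.5·tan 22.63° = 5.628 m.
Layer 4: sin θ = p·1269 = 0.7376 → θ = 47.53°; offset = 15.5·tan 47.53° = 16.932 m.
Summing the layer offsets gives 34.567 m.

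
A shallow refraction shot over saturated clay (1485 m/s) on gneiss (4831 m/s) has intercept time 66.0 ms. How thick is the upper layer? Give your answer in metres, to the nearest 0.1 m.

θ_c = arcsin(1485/4831) = 17.90°; cos θ_c = 0.9516.
tᵢ = 2h cos θ_c/V₁ ⇒ h = tᵢ·V₁/(2 cos θ_c) = 0.066·1485/(2·0.9516) = 51.50 m.

51.5 m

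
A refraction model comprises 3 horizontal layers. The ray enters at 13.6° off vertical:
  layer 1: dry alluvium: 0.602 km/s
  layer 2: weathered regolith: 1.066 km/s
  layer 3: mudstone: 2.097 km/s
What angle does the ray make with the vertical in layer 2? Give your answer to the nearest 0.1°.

24.6°

Ray parameter p = sin 13.6° / 0.602 = 3.9060e-01 s/km.
sin θ_2 = p·V_2 = 3.9060e-01 × 1.066 = 0.4164.
θ_2 = arcsin 0.4164 = 24.61°.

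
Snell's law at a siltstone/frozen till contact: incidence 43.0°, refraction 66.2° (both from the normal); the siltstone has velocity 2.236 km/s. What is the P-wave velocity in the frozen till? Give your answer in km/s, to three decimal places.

3.000 km/s

Snell's law: sin 43.0°/V₁ = sin 66.2°/V₂.
V₂ = V₁·sin 66.2°/sin 43.0° = 2.236 × 1.3416 = 3.000 km/s.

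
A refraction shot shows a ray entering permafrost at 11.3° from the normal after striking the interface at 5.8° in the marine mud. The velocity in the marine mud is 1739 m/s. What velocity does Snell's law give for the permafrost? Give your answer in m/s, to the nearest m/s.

sin 5.8° = 0.1011; sin 11.3° = 0.1959.
V₂ = V₁·(sin θ₂/sin θ₁) = 1739·(0.1959/0.1011) = 3371.89 m/s.

3372 m/s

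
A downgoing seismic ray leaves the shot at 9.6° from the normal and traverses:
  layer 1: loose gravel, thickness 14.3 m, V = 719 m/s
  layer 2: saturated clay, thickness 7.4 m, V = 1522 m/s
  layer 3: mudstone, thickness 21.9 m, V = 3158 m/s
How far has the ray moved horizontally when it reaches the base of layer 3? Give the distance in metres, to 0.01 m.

28.77 m

p = sin θ₁/V₁ = sin 9.6°/719 = 2.3195e-04 s/m is conserved through the stack.
Layer 1: θ = 9.60°; offset = 14.3·tan 9.60° = 2.4187 m.
Layer 2: sin θ = p·1522 = 0.3530 → θ = 20.67°; offset = 7.4·tan 20.67° = 2.7921 m.
Layer 3: sin θ = p·3158 = 0.7325 → θ = 47.10°; offset = 21.9·tan 47.10° = 23.5631 m.
Summing the layer offsets gives 28.7739 m.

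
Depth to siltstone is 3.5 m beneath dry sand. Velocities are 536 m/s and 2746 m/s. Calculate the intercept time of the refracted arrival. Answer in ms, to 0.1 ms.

tᵢ = 2h·√(V₂²−V₁²)/(V₁V₂).
√(V₂²−V₁²) = √(2746²−536²) = 2693.2 m/s.
tᵢ = 2·3.5·2693.2/(536·2746) = 0.01281 s.

12.8 ms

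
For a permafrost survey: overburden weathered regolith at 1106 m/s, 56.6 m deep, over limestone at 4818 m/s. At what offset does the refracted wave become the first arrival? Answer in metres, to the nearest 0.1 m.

143.0 m

x_cross = 2h·√((V₂+V₁)/(V₂−V₁)).
(V₂+V₁)/(V₂−V₁) = (4818+1106)/(4818−1106) = 1.5959; √ = 1.2633.
x_cross = 2·56.6·1.2633 = 143.00 m.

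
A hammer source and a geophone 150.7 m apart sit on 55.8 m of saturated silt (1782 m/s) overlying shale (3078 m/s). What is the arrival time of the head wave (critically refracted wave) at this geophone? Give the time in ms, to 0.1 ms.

t = x/V₂ + 2h·√(V₂²−V₁²)/(V₁V₂).
√(V₂²−V₁²) = √(3078²−1782²) = 2509.7 m/s; delay term = 2·55.8·2509.7/(1782·3078) = 0.05106 s.
t = 150.7/3078 + 0.05106 = 0.10002 s.

100.0 ms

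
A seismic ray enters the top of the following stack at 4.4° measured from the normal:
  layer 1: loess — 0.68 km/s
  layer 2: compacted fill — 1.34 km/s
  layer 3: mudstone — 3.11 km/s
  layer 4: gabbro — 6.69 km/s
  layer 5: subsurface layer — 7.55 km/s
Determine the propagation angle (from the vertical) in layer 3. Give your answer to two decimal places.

Ray parameter p = sin 4.4° / 0.68 = 1.1282e-01 s/km.
sin θ_3 = p·V_3 = 1.1282e-01 × 3.11 = 0.3509.
θ_3 = arcsin 0.3509 = 20.54°.

20.54°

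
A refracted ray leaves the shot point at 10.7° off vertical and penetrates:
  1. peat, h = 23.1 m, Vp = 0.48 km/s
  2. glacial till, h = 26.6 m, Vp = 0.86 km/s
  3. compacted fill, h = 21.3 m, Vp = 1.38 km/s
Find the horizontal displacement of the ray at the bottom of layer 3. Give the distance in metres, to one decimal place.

27.2 m

Ray parameter p = sin 10.7° / 0.48 km/s = 3.8681e-01 s/km.
Layer 1: θ = 10.70°; offset = 23.1·tan 10.70° = 4.365 m.
Layer 2: sin θ = p·0.86 = 0.3327 → θ = 19.43°; offset = 26.6·tan 19.43° = 9.383 m.
Layer 3: sin θ = p·1.38 = 0.5338 → θ = 32.26°; offset = 21.3·tan 32.26° = 13.446 m.
Summing the layer offsets gives 27.193 m.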